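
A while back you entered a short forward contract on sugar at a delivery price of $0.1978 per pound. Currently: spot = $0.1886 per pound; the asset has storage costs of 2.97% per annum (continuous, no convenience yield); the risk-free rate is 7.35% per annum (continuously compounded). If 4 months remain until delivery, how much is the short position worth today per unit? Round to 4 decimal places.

$0.0025 per pound

Current fair forward for the remaining 4 months: F = S·e^((r + u)·T), (r + u) = 0.0735 + 0.0297 = 0.1032
F = 0.1886 · e^(0.1032 × 4/12) = 0.1886 × 1.034999 = 0.1952
Value of long forward = (F − K)·e^(−rT) = (0.1952 − 0.1978) · e^(−0.0735·4/12)
= -0.0026 × 0.975798 = -0.0025
Short position value = −(long value) = $0.0025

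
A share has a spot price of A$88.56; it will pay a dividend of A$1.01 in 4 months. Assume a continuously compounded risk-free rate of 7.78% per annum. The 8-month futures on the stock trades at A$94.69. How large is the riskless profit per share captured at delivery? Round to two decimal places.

A$2.45 per share

PV(dividends) I = 1.01·e^(−0.0778·4/12) = 0.9841
Fair futures F* = (S − I)·e^(rT) = (88.56 − 0.9841)·e^0.051867 = 87.5759 × 1.053236 = 92.2381
Market A$94.69 > fair 92.2381: forward overpriced → cash-and-carry (borrow at r, buy the stock and collect the dividends, short the forward).
Profit at T = |F_mkt − F*| = |94.69 − 92.2381| = A$2.45 per share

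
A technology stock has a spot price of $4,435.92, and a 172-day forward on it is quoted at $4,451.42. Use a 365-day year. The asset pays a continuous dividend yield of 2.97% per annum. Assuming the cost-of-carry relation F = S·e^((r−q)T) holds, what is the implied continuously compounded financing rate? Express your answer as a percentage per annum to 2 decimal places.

3.71%

From F = S·e^((r−q)T): (r − q) = ln(F/S)/T
ln(4451.42/4435.92) = ln(1.003494) = 0.003488
(r − q) = 0.003488 / (172/365) = 0.007402
r = ln(F/S)/T + q = 0.007402 + 0.0297 = 0.037102
r = 3.71%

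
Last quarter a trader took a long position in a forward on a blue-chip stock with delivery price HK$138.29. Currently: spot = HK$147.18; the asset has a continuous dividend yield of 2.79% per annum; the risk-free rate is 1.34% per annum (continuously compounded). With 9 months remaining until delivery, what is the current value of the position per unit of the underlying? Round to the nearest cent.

HK$7.23

Current fair forward for the remaining 9 months: F = S·e^((r − q)·T), (r − q) = 0.0134 − 0.0279 = -0.0145
F = 147.18 · e^(-0.0145 × 9/12) = 147.18 × 0.989184 = 145.5881
Value of long forward = (F − K)·e^(−rT) = (145.5881 − 138.29) · e^(−0.0134·9/12)
= 7.2981 × 0.990000 = 7.23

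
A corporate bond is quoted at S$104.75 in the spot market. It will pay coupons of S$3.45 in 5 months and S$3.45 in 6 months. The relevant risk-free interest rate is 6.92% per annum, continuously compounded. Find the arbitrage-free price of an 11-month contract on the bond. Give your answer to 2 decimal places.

PV(coupons) I = 3.45·e^(−0.0692·5/12) + 3.45·e^(−0.0692·6/12)
I = 3.3519 + 3.3327 = 6.6846
F = (S − I)·e^(rT) = (104.75 − 6.6846) · e^(0.0692·11/12)
= 98.0654 · e^0.063433 = 98.0654 × 1.065488 = S$104.49

S$104.49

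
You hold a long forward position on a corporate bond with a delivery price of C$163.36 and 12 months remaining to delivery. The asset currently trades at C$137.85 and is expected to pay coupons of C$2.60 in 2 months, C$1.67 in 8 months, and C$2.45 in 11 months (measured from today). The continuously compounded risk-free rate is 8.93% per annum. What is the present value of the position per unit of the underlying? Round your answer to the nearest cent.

PV(remaining coupons) I = 2.60·e^(−0.0893·2/12) + 1.67·e^(−0.0893·8/12) + 2.45·e^(−0.0893·11/12) = 6.3925
Current forward F = (S − I)·e^(rT) = (137.85 − 6.3925)·e^(0.0893·12/12) = 131.4575 × 1.093409 = 143.7368
Value (long) = (F − K)·e^(−rT) = (143.7368 − 163.36) × 0.914571 = -17.9468
Value = -C$17.95

-C$17.95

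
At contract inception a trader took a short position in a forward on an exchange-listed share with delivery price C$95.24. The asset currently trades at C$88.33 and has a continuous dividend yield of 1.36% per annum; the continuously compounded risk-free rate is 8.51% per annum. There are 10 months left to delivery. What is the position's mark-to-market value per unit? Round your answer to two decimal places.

Current fair forward for the remaining 10 months: F = S·e^((r − q)·T), (r − q) = 0.0851 − 0.0136 = 0.0715
F = 88.33 · e^(0.0715 × 10/12) = 88.33 × 1.061394 = 93.7529
Value of long forward = (F − K)·e^(−rT) = (93.7529 − 95.24) · e^(−0.0851·10/12)
= -1.4871 × 0.931540 = -1.39
Short position value = −(long value) = C$1.39

C$1.39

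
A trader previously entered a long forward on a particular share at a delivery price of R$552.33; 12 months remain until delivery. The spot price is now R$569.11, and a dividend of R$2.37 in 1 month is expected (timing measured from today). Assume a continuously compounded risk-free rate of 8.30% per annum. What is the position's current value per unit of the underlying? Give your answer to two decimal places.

R$58.42

PV(remaining dividends) I = 2.37·e^(−0.0830·1/12) = 2.3537
Current forward F = (S − I)·e^(rT) = (569.11 − 2.3537)·e^(0.0830·12/12) = 566.7563 × 1.086542 = 615.8045
Value (long) = (F − K)·e^(−rT) = (615.8045 − 552.33) × 0.920351 = 58.4188
Value = R$58.42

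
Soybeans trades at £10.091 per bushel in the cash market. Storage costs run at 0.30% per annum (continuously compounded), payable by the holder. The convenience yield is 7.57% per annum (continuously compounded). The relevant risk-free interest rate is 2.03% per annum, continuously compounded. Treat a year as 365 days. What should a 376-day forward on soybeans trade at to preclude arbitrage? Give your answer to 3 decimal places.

£9.561 per bushel

Net carry = r + u − y = 0.0203 + 0.0030 − 0.0757 = -0.0524
F = S·e^((r+u−y)T) = 10.091 · e^(-0.0524 × 376/365) = 10.091 · e^-0.053979
= 10.091 × 0.947452 = £9.561 per bushel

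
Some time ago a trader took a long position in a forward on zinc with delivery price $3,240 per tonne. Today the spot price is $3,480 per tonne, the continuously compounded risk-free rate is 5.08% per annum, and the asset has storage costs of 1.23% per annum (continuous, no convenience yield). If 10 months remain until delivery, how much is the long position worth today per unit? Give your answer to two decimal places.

$410.15 per tonne

Current fair forward for the remaining 10 months: F = S·e^((r + u)·T), (r + u) = 0.0508 + 0.0123 = 0.0631
F = 3480 · e^(0.0631 × 10/12) = 3480 × 1.05399039 = 3667.8866
Value of long forward = (F − K)·e^(−rT) = (3667.8866 − 3240) · e^(−0.0508·10/12)
= 427.8866 × 0.95855021 = 410.15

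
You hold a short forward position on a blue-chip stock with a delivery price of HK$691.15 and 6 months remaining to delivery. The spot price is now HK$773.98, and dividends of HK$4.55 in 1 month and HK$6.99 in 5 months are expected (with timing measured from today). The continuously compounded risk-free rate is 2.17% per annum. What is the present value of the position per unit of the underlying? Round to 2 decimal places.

-HK$78.82

PV(remaining dividends) I = 4.55·e^(−0.0217·1/12) + 6.99·e^(−0.0217·5/12) = 11.4689
Current forward F = (S − I)·e^(rT) = (773.98 − 11.4689)·e^(0.0217·6/12) = 762.5111 × 1.010909 = 770.8293
Value (long) = (F − K)·e^(−rT) = (770.8293 − 691.15) × 0.989209 = 78.8195
Short position value = −(long value) = -HK$78.82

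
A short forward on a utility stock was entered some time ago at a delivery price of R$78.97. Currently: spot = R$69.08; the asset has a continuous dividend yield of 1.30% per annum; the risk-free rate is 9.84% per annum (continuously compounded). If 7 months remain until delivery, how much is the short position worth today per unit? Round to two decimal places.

Current fair forward for the remaining 7 months: F = S·e^((r − q)·T), (r − q) = 0.0984 − 0.0130 = 0.0854
F = 69.08 · e^(0.0854 × 7/12) = 69.08 × 1.051078 = 72.6085
Value of long forward = (F − K)·e^(−rT) = (72.6085 − 78.97) · e^(−0.0984·7/12)
= -6.3615 × 0.944216 = -6.01
Short position value = −(long value) = R$6.01

R$6.01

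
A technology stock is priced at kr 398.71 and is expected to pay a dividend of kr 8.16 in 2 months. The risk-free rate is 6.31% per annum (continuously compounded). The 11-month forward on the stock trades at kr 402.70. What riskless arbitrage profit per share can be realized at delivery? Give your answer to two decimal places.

kr 11.20 per share

PV(dividends) I = 8.16·e^(−0.0631·2/12) = 8.0746
Fair forward F* = (S − I)·e^(rT) = (398.71 − 8.0746)·e^0.057842 = 390.6354 × 1.059548 = 413.8970
Market kr 402.70 < fair 413.8970: forward underpriced → reverse cash-and-carry (short the stock, invest proceeds at r, pay the dividends, go long the forward).
Profit at T = |F_mkt − F*| = |402.70 − 413.8970| = kr 11.20 per share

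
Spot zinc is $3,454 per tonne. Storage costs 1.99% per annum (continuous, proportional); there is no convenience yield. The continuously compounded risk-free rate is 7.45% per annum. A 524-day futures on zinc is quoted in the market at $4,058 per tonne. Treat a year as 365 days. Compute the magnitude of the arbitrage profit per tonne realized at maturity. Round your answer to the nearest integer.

$103 per tonne

Fair futures: F* = S·e^(carry·T), with carry = (r + u) = 0.0745 + 0.0199 = 0.0944
F* = 3454 · e^(0.0944 × 524/365) = 3454 · e^0.135522 = 3454 × 1.145134 = $3955.2928
Market $4058 > fair $3955.2928: forward overpriced → cash-and-carry (buy spot, short the forward).
At maturity, profit = |F_mkt − F*| = |4058 − 3955.2928| = $103 per tonne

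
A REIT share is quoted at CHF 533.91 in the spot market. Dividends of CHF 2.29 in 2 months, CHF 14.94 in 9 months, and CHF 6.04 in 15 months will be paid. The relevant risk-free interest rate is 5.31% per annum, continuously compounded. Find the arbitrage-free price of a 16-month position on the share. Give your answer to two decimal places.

PV(dividends) I = 2.29·e^(−0.0531·2/12) + 14.94·e^(−0.0531·9/12) + 6.04·e^(−0.0531·15/12)
I = 2.2698 + 14.3567 + 5.6521 = 22.2786
F = (S − I)·e^(rT) = (533.91 − 22.2786) · e^(0.0531·16/12)
= 511.6314 · e^0.070800 = 511.6314 × 1.073367 = CHF 549.17

CHF 549.17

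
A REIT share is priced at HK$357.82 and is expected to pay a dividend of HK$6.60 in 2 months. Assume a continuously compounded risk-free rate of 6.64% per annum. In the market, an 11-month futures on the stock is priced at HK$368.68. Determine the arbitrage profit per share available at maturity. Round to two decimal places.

PV(dividends) I = 6.60·e^(−0.0664·2/12) = 6.5274
Fair futures F* = (S − I)·e^(rT) = (357.82 − 6.5274)·e^0.060867 = 351.2926 × 1.062758 = 373.3390
Market HK$368.68 < fair 373.3390: forward underpriced → reverse cash-and-carry (short the stock, invest proceeds at r, pay the dividends, go long the forward).
Profit at T = |F_mkt − F*| = |368.68 − 373.3390| = HK$4.66 per share

HK$4.66 per share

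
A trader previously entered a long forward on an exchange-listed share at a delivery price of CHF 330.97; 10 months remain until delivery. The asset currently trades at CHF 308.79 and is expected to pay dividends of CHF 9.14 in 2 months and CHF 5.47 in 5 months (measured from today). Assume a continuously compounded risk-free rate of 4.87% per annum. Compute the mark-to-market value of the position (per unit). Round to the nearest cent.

-CHF 23.44

PV(remaining dividends) I = 9.14·e^(−0.0487·2/12) + 5.47·e^(−0.0487·5/12) = 14.4262
Current forward F = (S − I)·e^(rT) = (308.79 − 14.4262)·e^(0.0487·10/12) = 294.3638 × 1.041418 = 306.5558
Value (long) = (F − K)·e^(−rT) = (306.5558 − 330.97) × 0.960229 = -23.4432
Value = -CHF 23.44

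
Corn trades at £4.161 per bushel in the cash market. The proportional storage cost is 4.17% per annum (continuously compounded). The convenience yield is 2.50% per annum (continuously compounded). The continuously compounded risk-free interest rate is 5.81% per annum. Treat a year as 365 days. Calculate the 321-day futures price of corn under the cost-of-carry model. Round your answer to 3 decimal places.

£4.444 per bushel

Net carry = r + u − y = 0.0581 + 0.0417 − 0.0250 = 0.0748
F = S·e^((r+u−y)T) = 4.161 · e^(0.0748 × 321/365) = 4.161 · e^0.065783
= 4.161 × 1.067995 = £4.444 per bushel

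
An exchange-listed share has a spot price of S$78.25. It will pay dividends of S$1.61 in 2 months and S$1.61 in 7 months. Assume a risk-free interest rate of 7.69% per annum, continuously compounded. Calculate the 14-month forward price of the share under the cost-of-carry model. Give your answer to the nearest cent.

S$82.17

PV(dividends) I = 1.61·e^(−0.0769·2/12) + 1.61·e^(−0.0769·7/12)
I = 1.5895 + 1.5394 = 3.1289
F = (S − I)·e^(rT) = (78.25 − 3.1289) · e^(0.0769·14/12)
= 75.1211 · e^0.089717 = 75.1211 × 1.093865 = S$82.17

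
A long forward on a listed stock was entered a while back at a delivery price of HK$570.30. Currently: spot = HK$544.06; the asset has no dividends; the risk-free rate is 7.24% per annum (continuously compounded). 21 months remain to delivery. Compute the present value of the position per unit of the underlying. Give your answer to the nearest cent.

HK$41.63

Current fair forward for the remaining 21 months: F = S·e^(r·T), r = 0.0724
F = 544.06 · e^(0.0724 × 21/12) = 544.06 × 1.135076 = 617.5494
Value of long forward = (F − K)·e^(−rT) = (617.5494 − 570.30) · e^(−0.0724·21/12)
= 47.2494 × 0.880998 = 41.63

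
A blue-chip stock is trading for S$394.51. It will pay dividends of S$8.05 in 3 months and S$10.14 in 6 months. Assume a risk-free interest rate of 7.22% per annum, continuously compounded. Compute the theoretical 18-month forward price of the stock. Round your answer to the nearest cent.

S$419.93

PV(dividends) I = 8.05·e^(−0.0722·3/12) + 10.14·e^(−0.0722·6/12)
I = 7.9060 + 9.7805 = 17.6865
F = (S − I)·e^(rT) = (394.51 − 17.6865) · e^(0.0722·18/12)
= 376.8235 · e^0.108300 = 376.8235 × 1.114382 = S$419.93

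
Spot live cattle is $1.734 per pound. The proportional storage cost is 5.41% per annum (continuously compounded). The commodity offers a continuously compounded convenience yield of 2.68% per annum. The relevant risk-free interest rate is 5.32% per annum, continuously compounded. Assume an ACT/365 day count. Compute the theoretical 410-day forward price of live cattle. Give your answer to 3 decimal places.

Net carry = r + u − y = 0.0532 + 0.0541 − 0.0268 = 0.0805
F = S·e^((r+u−y)T) = 1.734 · e^(0.0805 × 410/365) = 1.734 · e^0.090425
= 1.734 × 1.094639 = $1.898 per pound

$1.898 per pound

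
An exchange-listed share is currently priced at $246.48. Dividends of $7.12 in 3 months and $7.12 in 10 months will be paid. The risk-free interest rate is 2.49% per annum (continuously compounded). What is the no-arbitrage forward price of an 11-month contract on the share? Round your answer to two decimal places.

$237.80

PV(dividends) I = 7.12·e^(−0.0249·3/12) + 7.12·e^(−0.0249·10/12)
I = 7.0758 + 6.9738 = 14.0496
F = (S − I)·e^(rT) = (246.48 − 14.0496) · e^(0.0249·11/12)
= 232.4304 · e^0.022825 = 232.4304 × 1.023087 = $237.80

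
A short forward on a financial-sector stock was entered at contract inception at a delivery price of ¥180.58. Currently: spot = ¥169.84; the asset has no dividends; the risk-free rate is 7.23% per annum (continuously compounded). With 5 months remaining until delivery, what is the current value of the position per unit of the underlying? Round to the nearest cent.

Current fair forward for the remaining 5 months: F = S·e^(r·T), r = 0.0723
F = 169.84 · e^(0.0723 × 5/12) = 169.84 × 1.030583 = 175.0342
Value of long forward = (F − K)·e^(−rT) = (175.0342 − 180.58) · e^(−0.0723·5/12)
= -5.5458 × 0.970324 = -5.38
Short position value = −(long value) = ¥5.38

¥5.38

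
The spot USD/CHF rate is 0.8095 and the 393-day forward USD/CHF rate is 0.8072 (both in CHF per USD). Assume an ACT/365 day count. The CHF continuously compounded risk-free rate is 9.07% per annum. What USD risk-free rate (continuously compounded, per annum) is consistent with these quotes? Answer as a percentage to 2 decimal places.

9.33%

F = S·e^((r_CHF − r_USD)T) ⇒ r_USD = r_CHF − ln(F/S)/T
ln(0.8072/0.8095) = -0.002845; /(393/365) = -0.002642
r_USD = 0.0907 + 0.002642 = 0.093342
r_USD = 9.33%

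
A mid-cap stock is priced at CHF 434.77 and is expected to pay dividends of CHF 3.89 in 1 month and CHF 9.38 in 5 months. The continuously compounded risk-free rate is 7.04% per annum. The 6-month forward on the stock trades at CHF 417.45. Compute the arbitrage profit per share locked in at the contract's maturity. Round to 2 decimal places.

PV(dividends) I = 3.89·e^(−0.0704·1/12) + 9.38·e^(−0.0704·5/12) = 12.9761
Fair forward F* = (S − I)·e^(rT) = (434.77 − 12.9761)·e^0.035200 = 421.7939 × 1.035827 = 436.9055
Market CHF 417.45 < fair 436.9055: forward underpriced → reverse cash-and-carry (short the stock, invest proceeds at r, pay the dividends, go long the forward).
Profit at T = |F_mkt − F*| = |417.45 − 436.9055| = CHF 19.46 per share

CHF 19.46 per share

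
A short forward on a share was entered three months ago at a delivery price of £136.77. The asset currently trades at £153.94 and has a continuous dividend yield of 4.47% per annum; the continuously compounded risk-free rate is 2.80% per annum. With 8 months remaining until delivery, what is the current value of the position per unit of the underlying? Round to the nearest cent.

-£15.18

Current fair forward for the remaining 8 months: F = S·e^((r − q)·T), (r − q) = 0.0280 − 0.0447 = -0.0167
F = 153.94 · e^(-0.0167 × 8/12) = 153.94 × 0.988928 = 152.2356
Value of long forward = (F − K)·e^(−rT) = (152.2356 − 136.77) · e^(−0.0280·8/12)
= 15.4656 × 0.981506 = 15.18
Short position value = −(long value) = -£15.18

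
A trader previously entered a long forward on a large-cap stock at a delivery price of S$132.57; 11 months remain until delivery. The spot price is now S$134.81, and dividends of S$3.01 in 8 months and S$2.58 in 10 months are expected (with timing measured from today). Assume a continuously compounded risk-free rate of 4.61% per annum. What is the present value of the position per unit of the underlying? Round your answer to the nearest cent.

PV(remaining dividends) I = 3.01·e^(−0.0461·8/12) + 2.58·e^(−0.0461·10/12) = 5.4017
Current forward F = (S − I)·e^(rT) = (134.81 − 5.4017)·e^(0.0461·11/12) = 129.4083 × 1.043164 = 134.9941
Value (long) = (F − K)·e^(−rT) = (134.9941 − 132.57) × 0.958622 = 2.3238
Value = S$2.32

S$2.32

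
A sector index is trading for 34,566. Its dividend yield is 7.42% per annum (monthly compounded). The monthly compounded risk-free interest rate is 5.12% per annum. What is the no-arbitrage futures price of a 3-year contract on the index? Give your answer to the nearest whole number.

32,273

F = S · (1+r/12)^(12T) / (1+q/12)^(12T)
= 34566 × 1.165643 / 1.248465 = 34566 × 0.933661
F = 32,273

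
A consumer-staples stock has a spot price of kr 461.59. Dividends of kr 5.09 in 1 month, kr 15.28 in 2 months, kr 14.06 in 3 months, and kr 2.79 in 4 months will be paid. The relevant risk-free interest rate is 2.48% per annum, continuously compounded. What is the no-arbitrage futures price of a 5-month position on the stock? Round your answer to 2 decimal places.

kr 428.96

PV(dividends) I = 5.09·e^(−0.0248·1/12) + 15.28·e^(−0.0248·2/12) + 14.06·e^(−0.0248·3/12) + 2.79·e^(−0.0248·4/12)
I = 5.0795 + 15.2170 + 13.9731 + 2.7670 = 37.0366
F = (S − I)·e^(rT) = (461.59 − 37.0366) · e^(0.0248·5/12)
= 424.5534 · e^0.010333 = 424.5534 × 1.010387 = kr 428.96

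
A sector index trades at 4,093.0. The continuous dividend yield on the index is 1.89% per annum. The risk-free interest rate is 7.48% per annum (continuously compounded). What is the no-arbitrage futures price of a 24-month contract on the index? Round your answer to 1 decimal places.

4,577.2

F = S·e^((r − q)T) = 4093.0 · e^((0.0748 − 0.0189) × 24/12)
= 4093.0 · e^0.111800 = 4093.0 × 1.118289
F = 4,577.2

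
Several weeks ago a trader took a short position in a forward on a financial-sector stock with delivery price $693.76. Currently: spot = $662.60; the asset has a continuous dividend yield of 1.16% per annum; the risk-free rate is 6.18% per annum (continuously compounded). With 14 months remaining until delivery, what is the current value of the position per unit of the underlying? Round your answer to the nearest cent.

Current fair forward for the remaining 14 months: F = S·e^((r − q)·T), (r − q) = 0.0618 − 0.0116 = 0.0502
F = 662.60 · e^(0.0502 × 14/12) = 662.60 × 1.060316 = 702.5654
Value of long forward = (F − K)·e^(−rT) = (702.5654 − 693.76) · e^(−0.0618·14/12)
= 8.8054 × 0.930438 = 8.19
Short position value = −(long value) = -$8.19

-$8.19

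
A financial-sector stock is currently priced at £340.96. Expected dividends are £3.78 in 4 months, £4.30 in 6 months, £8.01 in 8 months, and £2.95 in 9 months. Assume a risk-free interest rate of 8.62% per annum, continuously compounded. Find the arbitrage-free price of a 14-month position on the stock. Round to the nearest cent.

PV(dividends) I = 3.78·e^(−0.0862·4/12) + 4.30·e^(−0.0862·6/12) + 8.01·e^(−0.0862·8/12) + 2.95·e^(−0.0862·9/12)
I = 3.6729 + 4.1186 + 7.5627 + 2.7653 = 18.1195
F = (S − I)·e^(rT) = (340.96 − 18.1195) · e^(0.0862·14/12)
= 322.8405 · e^0.100567 = 322.8405 × 1.105798 = £357.00

£357.00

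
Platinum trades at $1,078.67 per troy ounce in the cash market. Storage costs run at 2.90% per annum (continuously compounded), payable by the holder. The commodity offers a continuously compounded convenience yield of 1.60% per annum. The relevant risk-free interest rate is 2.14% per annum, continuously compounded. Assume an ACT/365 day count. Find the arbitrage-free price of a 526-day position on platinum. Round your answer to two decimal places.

$1,133.49 per troy ounce

Net carry = r + u − y = 0.0214 + 0.0290 − 0.0160 = 0.0344
F = S·e^((r+u−y)T) = 1078.67 · e^(0.0344 × 526/365) = 1078.67 · e^0.04957370
= 1078.67 × 1.05082304 = $1,133.49 per troy ounce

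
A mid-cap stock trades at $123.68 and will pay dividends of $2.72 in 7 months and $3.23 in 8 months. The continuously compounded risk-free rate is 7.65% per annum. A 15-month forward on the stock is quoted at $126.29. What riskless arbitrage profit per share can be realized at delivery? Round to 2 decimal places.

$3.56 per share

PV(dividends) I = 2.72·e^(−0.0765·7/12) + 3.23·e^(−0.0765·8/12) = 5.6707
Fair forward F* = (S − I)·e^(rT) = (123.68 − 5.6707)·e^0.095625 = 118.0093 × 1.100346 = 129.8511
Market $126.29 < fair 129.8511: forward underpriced → reverse cash-and-carry (short the stock, invest proceeds at r, pay the dividends, go long the forward).
Profit at T = |F_mkt − F*| = |126.29 − 129.8511| = $3.56 per share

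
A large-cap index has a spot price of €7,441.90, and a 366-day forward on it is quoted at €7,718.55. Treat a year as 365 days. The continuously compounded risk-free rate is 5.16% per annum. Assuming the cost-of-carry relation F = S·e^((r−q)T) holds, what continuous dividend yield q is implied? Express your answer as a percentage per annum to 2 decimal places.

1.52%

From F = S·e^((r−q)T): (r − q) = ln(F/S)/T
ln(7718.55/7441.90) = ln(1.037175) = 0.036501
(r − q) = 0.036501 / (366/365) = 0.036401
q = r − ln(F/S)/T = 0.0516 − 0.036401 = 0.015199
q = 1.52%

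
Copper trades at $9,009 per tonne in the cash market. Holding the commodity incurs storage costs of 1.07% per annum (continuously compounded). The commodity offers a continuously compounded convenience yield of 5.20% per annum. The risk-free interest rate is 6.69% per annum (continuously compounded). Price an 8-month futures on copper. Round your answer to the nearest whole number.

$9,164 per tonne

Net carry = r + u − y = 0.0669 + 0.0107 − 0.0520 = 0.0256
F = S·e^((r+u−y)T) = 9009 · e^(0.0256 × 8/12) = 9009 · e^0.017067
= 9009 × 1.017213 = $9,164 per tonne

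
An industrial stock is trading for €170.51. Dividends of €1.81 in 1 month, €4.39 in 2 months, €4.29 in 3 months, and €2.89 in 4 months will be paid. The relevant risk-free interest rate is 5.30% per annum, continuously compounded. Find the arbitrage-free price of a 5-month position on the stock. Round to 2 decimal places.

PV(dividends) I = 1.81·e^(−0.0530·1/12) + 4.39·e^(−0.0530·2/12) + 4.29·e^(−0.0530·3/12) + 2.89·e^(−0.0530·4/12)
I = 1.8020 + 4.3514 + 4.2335 + 2.8394 = 13.2263
F = (S − I)·e^(rT) = (170.51 − 13.2263) · e^(0.0530·5/12)
= 157.2837 · e^0.022083 = 157.2837 × 1.022329 = €160.80

€160.80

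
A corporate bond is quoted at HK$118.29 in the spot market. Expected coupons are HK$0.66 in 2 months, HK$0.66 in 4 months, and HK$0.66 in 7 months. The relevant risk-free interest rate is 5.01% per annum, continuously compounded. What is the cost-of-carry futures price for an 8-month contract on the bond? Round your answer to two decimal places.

PV(coupons) I = 0.66·e^(−0.0501·2/12) + 0.66·e^(−0.0501·4/12) + 0.66·e^(−0.0501·7/12)
I = 0.6545 + 0.6491 + 0.6410 = 1.9446
F = (S − I)·e^(rT) = (118.29 − 1.9446) · e^(0.0501·8/12)
= 116.3454 · e^0.033400 = 116.3454 × 1.033964 = HK$120.30

HK$120.30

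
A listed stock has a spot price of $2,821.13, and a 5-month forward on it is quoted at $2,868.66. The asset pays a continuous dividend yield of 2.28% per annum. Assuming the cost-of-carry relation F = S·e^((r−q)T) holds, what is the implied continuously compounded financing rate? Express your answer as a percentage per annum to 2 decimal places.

6.29%

From F = S·e^((r−q)T): (r − q) = ln(F/S)/T
ln(2868.66/2821.13) = ln(1.016848) = 0.016708
(r − q) = 0.016708 / (5/12) = 0.040099
r = ln(F/S)/T + q = 0.040099 + 0.0228 = 0.062899
r = 6.29%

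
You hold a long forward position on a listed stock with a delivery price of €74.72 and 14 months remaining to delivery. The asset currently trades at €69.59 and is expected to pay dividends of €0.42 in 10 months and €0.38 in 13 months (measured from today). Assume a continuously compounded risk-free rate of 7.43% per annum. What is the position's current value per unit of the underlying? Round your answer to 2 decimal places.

PV(remaining dividends) I = 0.42·e^(−0.0743·10/12) + 0.38·e^(−0.0743·13/12) = 0.7454
Current forward F = (S − I)·e^(rT) = (69.59 − 0.7454)·e^(0.0743·14/12) = 68.8446 × 1.090551 = 75.0785
Value (long) = (F − K)·e^(−rT) = (75.0785 − 74.72) × 0.916967 = 0.3287
Value = €0.33

€0.33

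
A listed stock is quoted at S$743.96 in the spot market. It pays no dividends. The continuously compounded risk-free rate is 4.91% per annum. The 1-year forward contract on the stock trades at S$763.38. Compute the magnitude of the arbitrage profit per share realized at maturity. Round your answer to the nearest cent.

S$18.02 per share

Fair forward: F* = S·e^(carry·T), with carry = r = 0.0491
F* = 743.96 · e^(0.0491 × 1) = 743.96 · e^0.049100 = 743.96 × 1.050325 = S$781.3998
Market S$763.38 < fair S$781.3998: forward underpriced → reverse cash-and-carry (short spot, go long the forward).
At maturity, profit = |F_mkt − F*| = |763.38 − 781.3998| = S$18.02 per share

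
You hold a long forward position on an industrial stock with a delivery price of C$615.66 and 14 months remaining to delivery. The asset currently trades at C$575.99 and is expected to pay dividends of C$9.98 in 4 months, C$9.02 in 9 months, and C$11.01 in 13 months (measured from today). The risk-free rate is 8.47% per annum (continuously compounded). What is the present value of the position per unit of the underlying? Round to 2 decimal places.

PV(remaining dividends) I = 9.98·e^(−0.0847·4/12) + 9.02·e^(−0.0847·9/12) + 11.01·e^(−0.0847·13/12) = 28.2117
Current forward F = (S − I)·e^(rT) = (575.99 − 28.2117)·e^(0.0847·14/12) = 547.7783 × 1.103864 = 604.6727
Value (long) = (F − K)·e^(−rT) = (604.6727 − 615.66) × 0.905909 = -9.9535
Value = -C$9.95

-C$9.95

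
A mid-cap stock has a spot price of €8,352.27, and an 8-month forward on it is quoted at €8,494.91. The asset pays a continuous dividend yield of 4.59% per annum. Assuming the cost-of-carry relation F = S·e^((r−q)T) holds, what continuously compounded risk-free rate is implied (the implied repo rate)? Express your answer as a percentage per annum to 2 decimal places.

From F = S·e^((r−q)T): (r − q) = ln(F/S)/T
ln(8494.91/8352.27) = ln(1.017078) = 0.016934
(r − q) = 0.016934 / (8/12) = 0.025401
r = ln(F/S)/T + q = 0.025401 + 0.0459 = 0.071301
r = 7.13%

7.13%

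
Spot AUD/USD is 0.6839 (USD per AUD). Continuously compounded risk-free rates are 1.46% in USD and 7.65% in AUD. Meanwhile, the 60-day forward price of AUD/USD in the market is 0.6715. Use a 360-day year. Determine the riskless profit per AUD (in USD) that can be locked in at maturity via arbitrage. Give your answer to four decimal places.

0.0054 per AUD (in USD)

Fair forward: F* = S·e^(carry·T), with carry = (r_USD − r_AUD) = 0.0146 − 0.0765 = -0.0619
F* = 0.6839 · e^(-0.0619 × 60/360) = 0.6839 · e^-0.010317 = 0.6839 × 0.989736 = 0.6769
Market 0.6715 < fair 0.6769: forward underpriced → reverse cash-and-carry (short spot, go long the forward).
At maturity, profit = |F_mkt − F*| = |0.6715 − 0.6769| = 0.0054 per AUD (in USD)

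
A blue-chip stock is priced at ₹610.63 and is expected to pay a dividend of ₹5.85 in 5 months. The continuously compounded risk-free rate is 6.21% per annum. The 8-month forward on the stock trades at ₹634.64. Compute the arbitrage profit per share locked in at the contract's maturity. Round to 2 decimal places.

PV(dividends) I = 5.85·e^(−0.0621·5/12) = 5.7006
Fair forward F* = (S − I)·e^(rT) = (610.63 − 5.7006)·e^0.041400 = 604.9294 × 1.042269 = 630.4992
Market ₹634.64 > fair 630.4992: forward overpriced → cash-and-carry (borrow at r, buy the stock and collect the dividends, short the forward).
Profit at T = |F_mkt − F*| = |634.64 − 630.4992| = ₹4.14 per share

₹4.14 per share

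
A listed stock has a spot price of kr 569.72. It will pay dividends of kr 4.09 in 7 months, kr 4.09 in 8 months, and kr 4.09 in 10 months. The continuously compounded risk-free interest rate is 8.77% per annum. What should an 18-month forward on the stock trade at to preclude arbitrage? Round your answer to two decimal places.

PV(dividends) I = 4.09·e^(−0.0877·7/12) + 4.09·e^(−0.0877·8/12) + 4.09·e^(−0.0877·10/12)
I = 3.8860 + 3.8577 + 3.8018 = 11.5455
F = (S − I)·e^(rT) = (569.72 − 11.5455) · e^(0.0877·18/12)
= 558.1745 · e^0.131550 = 558.1745 × 1.140595 = kr 636.65

kr 636.65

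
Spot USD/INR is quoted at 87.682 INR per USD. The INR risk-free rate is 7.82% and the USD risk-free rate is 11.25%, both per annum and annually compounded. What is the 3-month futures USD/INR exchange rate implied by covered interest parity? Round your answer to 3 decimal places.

86.998

By covered interest parity, F = S · (1+r_INR)^T / (1+r_USD)^T
= 87.682 × 1.019002 / 1.027011 = 87.682 × 0.992202
F = 86.998 INR per USD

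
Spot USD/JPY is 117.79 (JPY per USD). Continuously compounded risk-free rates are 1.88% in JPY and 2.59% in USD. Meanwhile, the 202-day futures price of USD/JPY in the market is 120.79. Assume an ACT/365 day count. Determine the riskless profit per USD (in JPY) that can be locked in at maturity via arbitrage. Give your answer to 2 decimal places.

Fair futures: F* = S·e^(carry·T), with carry = (r_JPY − r_USD) = 0.0188 − 0.0259 = -0.0071
F* = 117.79 · e^(-0.0071 × 202/365) = 117.79 · e^-0.003929 = 117.79 × 0.996079 = 117.3281
Market 120.79 > fair 117.3281: forward overpriced → cash-and-carry (buy spot, short the forward).
At maturity, profit = |F_mkt − F*| = |120.79 − 117.3281| = 3.46 per USD (in JPY)

3.46 per USD (in JPY)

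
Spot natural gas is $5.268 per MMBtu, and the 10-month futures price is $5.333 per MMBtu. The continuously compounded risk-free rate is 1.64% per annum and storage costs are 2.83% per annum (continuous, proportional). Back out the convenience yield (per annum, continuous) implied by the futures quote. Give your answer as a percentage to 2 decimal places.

F = S·e^((r+u−y)T) ⇒ (r+u−y) = ln(F/S)/T
ln(5.333/5.268) = 0.012263; /T ⇒ 0.014716
y = r + u − ln(F/S)/T = 0.0164 + 0.0283 − 0.014716 = 0.029984
y = 3.00%

3.00%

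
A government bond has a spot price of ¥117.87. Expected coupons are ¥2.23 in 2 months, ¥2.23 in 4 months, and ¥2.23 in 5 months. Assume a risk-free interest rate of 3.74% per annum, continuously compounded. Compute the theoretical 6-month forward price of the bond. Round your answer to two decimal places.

PV(coupons) I = 2.23·e^(−0.0374·2/12) + 2.23·e^(−0.0374·4/12) + 2.23·e^(−0.0374·5/12)
I = 2.2161 + 2.2024 + 2.1955 = 6.6140
F = (S − I)·e^(rT) = (117.87 − 6.6140) · e^(0.0374·6/12)
= 111.2560 · e^0.018700 = 111.2560 × 1.018876 = ¥113.36

¥113.36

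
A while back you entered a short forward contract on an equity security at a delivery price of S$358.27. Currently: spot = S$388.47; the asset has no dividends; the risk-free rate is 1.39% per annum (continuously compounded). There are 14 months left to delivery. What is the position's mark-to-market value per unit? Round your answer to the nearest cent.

Current fair forward for the remaining 14 months: F = S·e^(r·T), r = 0.0139
F = 388.47 · e^(0.0139 × 14/12) = 388.47 × 1.016349 = 394.8211
Value of long forward = (F − K)·e^(−rT) = (394.8211 − 358.27) · e^(−0.0139·14/12)
= 36.5511 × 0.983914 = 35.96
Short position value = −(long value) = -S$35.96

-S$35.96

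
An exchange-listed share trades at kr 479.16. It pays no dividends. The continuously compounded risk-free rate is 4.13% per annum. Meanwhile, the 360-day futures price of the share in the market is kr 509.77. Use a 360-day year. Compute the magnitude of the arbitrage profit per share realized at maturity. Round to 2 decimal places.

kr 10.41 per share

Fair futures: F* = S·e^(carry·T), with carry = r = 0.0413
F* = 479.16 · e^(0.0413 × 360/360) = 479.16 · e^0.041300 = 479.16 × 1.042165 = kr 499.3638
Market kr 509.77 > fair kr 499.3638: forward overpriced → cash-and-carry (buy spot, short the forward).
At maturity, profit = |F_mkt − F*| = |509.77 − 499.3638| = kr 10.41 per share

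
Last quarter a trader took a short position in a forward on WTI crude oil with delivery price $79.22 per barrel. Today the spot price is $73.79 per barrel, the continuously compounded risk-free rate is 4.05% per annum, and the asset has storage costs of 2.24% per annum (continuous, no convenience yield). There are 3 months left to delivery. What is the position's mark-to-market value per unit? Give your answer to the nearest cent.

$4.22 per barrel

Current fair forward for the remaining 3 months: F = S·e^((r + u)·T), (r + u) = 0.0405 + 0.0224 = 0.0629
F = 73.79 · e^(0.0629 × 3/12) = 73.79 × 1.015849 = 74.9595
Value of long forward = (F − K)·e^(−rT) = (74.9595 − 79.22) · e^(−0.0405·3/12)
= -4.2605 × 0.989926 = -4.22
Short position value = −(long value) = $4.22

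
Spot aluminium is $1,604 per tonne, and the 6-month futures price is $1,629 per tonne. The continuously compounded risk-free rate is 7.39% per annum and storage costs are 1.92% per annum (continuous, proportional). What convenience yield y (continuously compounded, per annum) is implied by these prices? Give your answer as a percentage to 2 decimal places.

6.22%

F = S·e^((r+u−y)T) ⇒ (r+u−y) = ln(F/S)/T
ln(1629/1604) = 0.015466; /T ⇒ 0.030932
y = r + u − ln(F/S)/T = 0.0739 + 0.0192 − 0.030932 = 0.062168
y = 6.22%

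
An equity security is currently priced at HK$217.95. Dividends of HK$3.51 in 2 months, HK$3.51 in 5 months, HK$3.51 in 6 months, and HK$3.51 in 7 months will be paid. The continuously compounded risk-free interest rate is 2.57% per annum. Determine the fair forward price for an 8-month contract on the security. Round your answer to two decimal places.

PV(dividends) I = 3.51·e^(−0.0257·2/12) + 3.51·e^(−0.0257·5/12) + 3.51·e^(−0.0257·6/12) + 3.51·e^(−0.0257·7/12)
I = 3.4950 + 3.4726 + 3.4652 + 3.4578 = 13.8906
F = (S − I)·e^(rT) = (217.95 − 13.8906) · e^(0.0257·8/12)
= 204.0594 · e^0.017133 = 204.0594 × 1.017281 = HK$207.59

HK$207.59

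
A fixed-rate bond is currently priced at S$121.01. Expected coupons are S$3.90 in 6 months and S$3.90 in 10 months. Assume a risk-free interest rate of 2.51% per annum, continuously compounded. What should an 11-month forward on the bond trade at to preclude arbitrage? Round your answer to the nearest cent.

S$115.98

PV(coupons) I = 3.90·e^(−0.0251·6/12) + 3.90·e^(−0.0251·10/12)
I = 3.8514 + 3.8193 = 7.6707
F = (S − I)·e^(rT) = (121.01 − 7.6707) · e^(0.0251·11/12)
= 113.3393 · e^0.023008 = 113.3393 × 1.023275 = S$115.98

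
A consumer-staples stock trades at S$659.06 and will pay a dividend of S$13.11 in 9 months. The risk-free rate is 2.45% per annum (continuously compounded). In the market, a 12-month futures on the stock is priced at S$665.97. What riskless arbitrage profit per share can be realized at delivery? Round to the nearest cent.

PV(dividends) I = 13.11·e^(−0.0245·9/12) = 12.8713
Fair futures F* = (S − I)·e^(rT) = (659.06 − 12.8713)·e^0.024500 = 646.1887 × 1.024803 = 662.2161
Market S$665.97 > fair 662.2161: forward overpriced → cash-and-carry (borrow at r, buy the stock and collect the dividends, short the forward).
Profit at T = |F_mkt − F*| = |665.97 − 662.2161| = S$3.75 per share

S$3.75 per share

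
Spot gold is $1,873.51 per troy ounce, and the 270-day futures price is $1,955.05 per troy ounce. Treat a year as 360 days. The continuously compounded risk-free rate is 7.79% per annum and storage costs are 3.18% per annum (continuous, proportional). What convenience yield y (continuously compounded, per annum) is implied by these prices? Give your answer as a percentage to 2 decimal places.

5.29%

F = S·e^((r+u−y)T) ⇒ (r+u−y) = ln(F/S)/T
ln(1955.05/1873.51) = 0.042602; /T ⇒ 0.056803
y = r + u − ln(F/S)/T = 0.0779 + 0.0318 − 0.056803 = 0.052897
y = 5.29%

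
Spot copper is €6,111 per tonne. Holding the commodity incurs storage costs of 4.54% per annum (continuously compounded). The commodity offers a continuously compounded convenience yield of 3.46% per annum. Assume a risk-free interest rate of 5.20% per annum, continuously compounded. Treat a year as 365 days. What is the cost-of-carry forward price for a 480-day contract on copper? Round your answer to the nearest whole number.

€6,637 per tonne

Net carry = r + u − y = 0.0520 + 0.0454 − 0.0346 = 0.0628
F = S·e^((r+u−y)T) = 6111 · e^(0.0628 × 480/365) = 6111 · e^0.082586
= 6111 × 1.086092 = €6,637 per tonne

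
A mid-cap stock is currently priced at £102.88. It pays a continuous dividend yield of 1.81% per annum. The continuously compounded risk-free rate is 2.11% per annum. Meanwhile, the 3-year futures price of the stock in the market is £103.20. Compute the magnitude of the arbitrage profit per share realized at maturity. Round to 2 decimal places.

Fair futures: F* = S·e^(carry·T), with carry = (r − q) = 0.0211 − 0.0181 = 0.0030
F* = 102.88 · e^(0.0030 × 3) = 102.88 · e^0.009000 = 102.88 × 1.009041 = £103.8101
Market £103.20 < fair £103.8101: forward underpriced → reverse cash-and-carry (short spot, go long the forward).
At maturity, profit = |F_mkt − F*| = |103.20 − 103.8101| = £0.61 per share

£0.61 per share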